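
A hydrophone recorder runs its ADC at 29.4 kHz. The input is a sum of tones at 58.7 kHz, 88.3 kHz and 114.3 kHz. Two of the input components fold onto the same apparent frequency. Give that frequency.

0.1 kHz

fs/2 = 14.7 kHz.
58.7 kHz mod fs = 29.3 kHz.
29.3 kHz > fs/2 = 14.7 kHz, folds to fs − 29.3 kHz = 0.1 kHz.
88.3 kHz mod fs = 0.1 kHz.
0.1 kHz ≤ fs/2 = 14.7 kHz, appears at 0.1 kHz.
114.3 kHz mod fs = 26.1 kHz.
26.1 kHz > fs/2 = 14.7 kHz, folds to fs − 26.1 kHz = 3.3 kHz.
58.7 kHz and 88.3 kHz both map to 0.1 kHz.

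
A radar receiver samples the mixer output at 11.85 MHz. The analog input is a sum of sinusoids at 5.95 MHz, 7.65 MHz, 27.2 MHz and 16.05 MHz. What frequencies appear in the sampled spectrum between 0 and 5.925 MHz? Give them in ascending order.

3.5 MHz, 4.2 MHz, 5.9 MHz

fs/2 = 5.925 MHz.
5.95 MHz > fs/2 = 5.925 MHz, folds to fs − 5.95 MHz = 5.9 MHz.
7.65 MHz > fs/2 = 5.925 MHz, folds to fs − 7.65 MHz = 4.2 MHz.
27.2 MHz mod fs = 3.5 MHz.
3.5 MHz ≤ fs/2 = 5.925 MHz, appears at 3.5 MHz.
16.05 MHz mod fs = 4.2 MHz.
4.2 MHz ≤ fs/2 = 5.925 MHz, appears at 4.2 MHz.
Distinct values: {3.5 MHz, 4.2 MHz, 5.9 MHz}.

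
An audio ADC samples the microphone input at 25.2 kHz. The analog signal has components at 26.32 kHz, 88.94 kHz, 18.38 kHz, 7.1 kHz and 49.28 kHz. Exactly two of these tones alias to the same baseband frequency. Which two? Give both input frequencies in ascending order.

fs/2 = 12.6 kHz.
26.32 kHz mod fs = 1.12 kHz.
1.12 kHz ≤ fs/2 = 12.6 kHz, appears at 1.12 kHz.
88.94 kHz mod fs = 13.34 kHz.
13.34 kHz > fs/2 = 12.6 kHz, folds to fs − 13.34 kHz = 11.86 kHz.
18.38 kHz > fs/2 = 12.6 kHz, folds to fs − 18.38 kHz = 6.82 kHz.
7.1 kHz ≤ fs/2 = 12.6 kHz, passes unchanged.
49.28 kHz mod fs = 24.08 kHz.
24.08 kHz > fs/2 = 12.6 kHz, folds to fs − 24.08 kHz = 1.12 kHz.
26.32 kHz and 49.28 kHz both map to 1.12 kHz.

26.32 kHz, 49.28 kHz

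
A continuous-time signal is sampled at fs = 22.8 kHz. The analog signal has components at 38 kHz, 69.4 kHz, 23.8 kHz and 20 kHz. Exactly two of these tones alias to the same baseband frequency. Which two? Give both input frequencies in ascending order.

23.8 kHz, 69.4 kHz

fs/2 = 11.4 kHz.
38 kHz mod fs = 15.2 kHz.
15.2 kHz > fs/2 = 11.4 kHz, folds to fs − 15.2 kHz = 7.6 kHz.
69.4 kHz mod fs = 1 kHz.
1 kHz ≤ fs/2 = 11.4 kHz, appears at 1 kHz.
23.8 kHz mod fs = 1 kHz.
1 kHz ≤ fs/2 = 11.4 kHz, appears at 1 kHz.
20 kHz > fs/2 = 11.4 kHz, folds to fs − 20 kHz = 2.8 kHz.
23.8 kHz and 69.4 kHz both map to 1 kHz.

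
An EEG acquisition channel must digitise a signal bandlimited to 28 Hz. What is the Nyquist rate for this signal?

Nyquist rate = 2 × 28 Hz = 56 Hz.

56 Hz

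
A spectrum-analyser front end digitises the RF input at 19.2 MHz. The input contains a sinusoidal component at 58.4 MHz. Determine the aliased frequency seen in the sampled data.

0.8 MHz

58.4 MHz mod fs = 0.8 MHz.
0.8 MHz ≤ fs/2 = 9.6 MHz, appears at 0.8 MHz.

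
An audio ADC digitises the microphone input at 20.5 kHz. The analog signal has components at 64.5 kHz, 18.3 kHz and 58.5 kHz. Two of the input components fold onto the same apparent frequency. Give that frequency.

3 kHz

fs/2 = 10.25 kHz.
64.5 kHz mod fs = 3 kHz.
3 kHz ≤ fs/2 = 10.25 kHz, appears at 3 kHz.
18.3 kHz > fs/2 = 10.25 kHz, folds to fs − 18.3 kHz = 2.2 kHz.
58.5 kHz mod fs = 17.5 kHz.
17.5 kHz > fs/2 = 10.25 kHz, folds to fs − 17.5 kHz = 3 kHz.
58.5 kHz and 64.5 kHz both map to 3 kHz.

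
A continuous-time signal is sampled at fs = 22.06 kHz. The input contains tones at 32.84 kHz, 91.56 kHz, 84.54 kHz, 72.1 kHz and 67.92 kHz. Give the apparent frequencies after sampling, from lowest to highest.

1.74 kHz, 3.32 kHz, 3.7 kHz, 5.92 kHz, 10.78 kHz

fs/2 = 11.03 kHz.
32.84 kHz mod fs = 10.78 kHz.
10.78 kHz ≤ fs/2 = 11.03 kHz, appears at 10.78 kHz.
91.56 kHz mod fs = 3.32 kHz.
3.32 kHz ≤ fs/2 = 11.03 kHz, appears at 3.32 kHz.
84.54 kHz mod fs = 18.36 kHz.
18.36 kHz > fs/2 = 11.03 kHz, folds to fs − 18.36 kHz = 3.7 kHz.
72.1 kHz mod fs = 5.92 kHz.
5.92 kHz ≤ fs/2 = 11.03 kHz, appears at 5.92 kHz.
67.92 kHz mod fs = 1.74 kHz.
1.74 kHz ≤ fs/2 = 11.03 kHz, appears at 1.74 kHz.
Distinct values: {1.74 kHz, 3.32 kHz, 3.7 kHz, 5.92 kHz, 10.78 kHz}.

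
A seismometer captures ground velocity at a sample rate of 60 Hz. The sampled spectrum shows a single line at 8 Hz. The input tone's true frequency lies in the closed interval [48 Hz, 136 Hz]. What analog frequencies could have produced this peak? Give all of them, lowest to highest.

Frequencies that alias to 8 Hz are k·fs ± 8 Hz for integer k ≥ 0.
k=0: 8 Hz.
k=1: 52 Hz, 68 Hz.
k=2: 112 Hz, 128 Hz.
k=3: 172 Hz, 188 Hz.
Within [48 Hz, 136 Hz]: 52 Hz, 68 Hz, 112 Hz, 128 Hz.

52 Hz, 68 Hz, 112 Hz, 128 Hz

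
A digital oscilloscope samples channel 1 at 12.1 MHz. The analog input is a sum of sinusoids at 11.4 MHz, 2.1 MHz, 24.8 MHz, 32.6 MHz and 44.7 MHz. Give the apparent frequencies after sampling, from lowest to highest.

fs/2 = 6.05 MHz.
11.4 MHz > fs/2 = 6.05 MHz, folds to fs − 11.4 MHz = 0.7 MHz.
2.1 MHz ≤ fs/2 = 6.05 MHz, passes unchanged.
24.8 MHz mod fs = 0.6 MHz.
0.6 MHz ≤ fs/2 = 6.05 MHz, appears at 0.6 MHz.
32.6 MHz mod fs = 8.4 MHz.
8.4 MHz > fs/2 = 6.05 MHz, folds to fs − 8.4 MHz = 3.7 MHz.
44.7 MHz mod fs = 8.4 MHz.
8.4 MHz > fs/2 = 6.05 MHz, folds to fs − 8.4 MHz = 3.7 MHz.
Distinct values: {0.6 MHz, 0.7 MHz, 2.1 MHz, 3.7 MHz}.

0.6 MHz, 0.7 MHz, 2.1 MHz, 3.7 MHz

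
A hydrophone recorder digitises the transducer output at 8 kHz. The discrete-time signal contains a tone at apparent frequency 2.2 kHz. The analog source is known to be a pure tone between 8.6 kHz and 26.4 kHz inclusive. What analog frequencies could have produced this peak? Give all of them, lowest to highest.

10.2 kHz, 13.8 kHz, 18.2 kHz, 21.8 kHz, 26.2 kHz

Frequencies that alias to 2.2 kHz are k·fs ± 2.2 kHz for integer k ≥ 0.
k=0: 2.2 kHz.
k=1: 5.8 kHz, 10.2 kHz.
k=2: 13.8 kHz, 18.2 kHz.
k=3: 21.8 kHz, 26.2 kHz.
k=4: 29.8 kHz, 34.2 kHz.
Within [8.6 kHz, 26.4 kHz]: 10.2 kHz, 13.8 kHz, 18.2 kHz, 21.8 kHz, 26.2 kHz.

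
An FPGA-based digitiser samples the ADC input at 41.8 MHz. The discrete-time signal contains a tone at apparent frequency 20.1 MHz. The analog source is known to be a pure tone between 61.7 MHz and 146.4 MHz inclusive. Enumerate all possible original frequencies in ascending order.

Frequencies that alias to 20.1 MHz are k·fs ± 20.1 MHz for integer k ≥ 0.
k=0: 20.1 MHz.
k=1: 21.7 MHz, 61.9 MHz.
k=2: 63.5 MHz, 103.7 MHz.
k=3: 105.3 MHz, 145.5 MHz.
k=4: 147.1 MHz, 187.3 MHz.
Within [61.7 MHz, 146.4 MHz]: 61.9 MHz, 63.5 MHz, 103.7 MHz, 105.3 MHz, 145.5 MHz.

61.9 MHz, 63.5 MHz, 103.7 MHz, 105.3 MHz, 145.5 MHz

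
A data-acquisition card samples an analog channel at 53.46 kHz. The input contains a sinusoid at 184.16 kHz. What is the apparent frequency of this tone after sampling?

23.78 kHz

184.16 kHz mod fs = 23.78 kHz.
23.78 kHz ≤ fs/2 = 26.73 kHz, appears at 23.78 kHz.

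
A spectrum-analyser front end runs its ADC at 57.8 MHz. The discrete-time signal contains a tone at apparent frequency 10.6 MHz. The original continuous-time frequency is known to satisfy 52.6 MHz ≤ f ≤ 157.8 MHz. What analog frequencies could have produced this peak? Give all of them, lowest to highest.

Frequencies that alias to 10.6 MHz are k·fs ± 10.6 MHz for integer k ≥ 0.
k=0: 10.6 MHz.
k=1: 47.2 MHz, 68.4 MHz.
k=2: 105 MHz, 126.2 MHz.
k=3: 162.8 MHz, 184 MHz.
Within [52.6 MHz, 157.8 MHz]: 68.4 MHz, 105 MHz, 126.2 MHz.

68.4 MHz, 105 MHz, 126.2 MHz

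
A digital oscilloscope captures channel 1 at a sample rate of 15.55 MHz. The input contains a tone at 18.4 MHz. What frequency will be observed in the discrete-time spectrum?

2.85 MHz

18.4 MHz mod fs = 2.85 MHz.
2.85 MHz ≤ fs/2 = 7.775 MHz, appears at 2.85 MHz.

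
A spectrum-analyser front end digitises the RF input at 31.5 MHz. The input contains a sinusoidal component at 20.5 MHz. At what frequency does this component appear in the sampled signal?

11 MHz

20.5 MHz > fs/2 = 15.75 MHz, folds to fs − 20.5 MHz = 11 MHz.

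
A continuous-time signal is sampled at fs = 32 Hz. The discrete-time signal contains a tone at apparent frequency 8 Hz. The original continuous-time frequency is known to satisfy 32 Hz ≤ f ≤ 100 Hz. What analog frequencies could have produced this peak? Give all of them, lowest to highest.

Frequencies that alias to 8 Hz are k·fs ± 8 Hz for integer k ≥ 0.
k=0: 8 Hz.
k=1: 24 Hz, 40 Hz.
k=2: 56 Hz, 72 Hz.
k=3: 88 Hz, 104 Hz.
k=4: 120 Hz, 136 Hz.
Within [32 Hz, 100 Hz]: 40 Hz, 56 Hz, 72 Hz, 88 Hz.

40 Hz, 56 Hz, 72 Hz, 88 Hz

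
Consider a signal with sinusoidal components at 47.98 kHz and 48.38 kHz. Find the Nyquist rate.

Highest-frequency component: 48.38 kHz.
Nyquist rate = 2 × 48.38 kHz = 96.76 kHz.

96.76 kHz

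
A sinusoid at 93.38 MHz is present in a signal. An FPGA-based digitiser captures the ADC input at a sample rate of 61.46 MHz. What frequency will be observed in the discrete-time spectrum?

29.54 MHz

93.38 MHz mod fs = 31.92 MHz.
31.92 MHz > fs/2 = 30.73 MHz, folds to fs − 31.92 MHz = 29.54 MHz.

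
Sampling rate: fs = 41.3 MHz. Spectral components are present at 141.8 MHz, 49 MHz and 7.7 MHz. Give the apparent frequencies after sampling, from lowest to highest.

fs/2 = 20.65 MHz.
141.8 MHz mod fs = 17.9 MHz.
17.9 MHz ≤ fs/2 = 20.65 MHz, appears at 17.9 MHz.
49 MHz mod fs = 7.7 MHz.
7.7 MHz ≤ fs/2 = 20.65 MHz, appears at 7.7 MHz.
7.7 MHz ≤ fs/2 = 20.65 MHz, passes unchanged.
Distinct values: {7.7 MHz, 17.9 MHz}.

7.7 MHz, 17.9 MHz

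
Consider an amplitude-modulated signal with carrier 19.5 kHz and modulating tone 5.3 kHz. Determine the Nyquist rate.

49.6 kHz

AM sidebands sit at fc ± fm = 14.2 kHz and 24.8 kHz.
Highest-frequency component: 24.8 kHz.
Nyquist rate = 2 × 24.8 kHz = 49.6 kHz.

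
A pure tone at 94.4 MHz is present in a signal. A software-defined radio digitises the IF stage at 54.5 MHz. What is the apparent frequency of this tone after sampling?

14.6 MHz

94.4 MHz mod fs = 39.9 MHz.
39.9 MHz > fs/2 = 27.25 MHz, folds to fs − 39.9 MHz = 14.6 MHz.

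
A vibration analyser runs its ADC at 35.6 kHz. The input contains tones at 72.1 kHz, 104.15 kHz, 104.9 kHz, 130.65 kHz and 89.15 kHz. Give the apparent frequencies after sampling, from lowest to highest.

0.9 kHz, 1.9 kHz, 2.65 kHz, 11.75 kHz, 17.65 kHz

fs/2 = 17.8 kHz.
72.1 kHz mod fs = 0.9 kHz.
0.9 kHz ≤ fs/2 = 17.8 kHz, appears at 0.9 kHz.
104.15 kHz mod fs = 32.95 kHz.
32.95 kHz > fs/2 = 17.8 kHz, folds to fs − 32.95 kHz = 2.65 kHz.
104.9 kHz mod fs = 33.7 kHz.
33.7 kHz > fs/2 = 17.8 kHz, folds to fs − 33.7 kHz = 1.9 kHz.
130.65 kHz mod fs = 23.85 kHz.
23.85 kHz > fs/2 = 17.8 kHz, folds to fs − 23.85 kHz = 11.75 kHz.
89.15 kHz mod fs = 17.95 kHz.
17.95 kHz > fs/2 = 17.8 kHz, folds to fs − 17.95 kHz = 17.65 kHz.
Distinct values: {0.9 kHz, 1.9 kHz, 2.65 kHz, 11.75 kHz, 17.65 kHz}.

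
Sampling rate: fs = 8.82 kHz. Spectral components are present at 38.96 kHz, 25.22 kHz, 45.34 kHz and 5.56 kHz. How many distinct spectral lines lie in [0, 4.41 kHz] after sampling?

3

fs/2 = 4.41 kHz.
38.96 kHz mod fs = 3.68 kHz.
3.68 kHz ≤ fs/2 = 4.41 kHz, appears at 3.68 kHz.
25.22 kHz mod fs = 7.58 kHz.
7.58 kHz > fs/2 = 4.41 kHz, folds to fs − 7.58 kHz = 1.24 kHz.
45.34 kHz mod fs = 1.24 kHz.
1.24 kHz ≤ fs/2 = 4.41 kHz, appears at 1.24 kHz.
5.56 kHz > fs/2 = 4.41 kHz, folds to fs − 5.56 kHz = 3.26 kHz.
Distinct values: {1.24 kHz, 3.26 kHz, 3.68 kHz} → 3.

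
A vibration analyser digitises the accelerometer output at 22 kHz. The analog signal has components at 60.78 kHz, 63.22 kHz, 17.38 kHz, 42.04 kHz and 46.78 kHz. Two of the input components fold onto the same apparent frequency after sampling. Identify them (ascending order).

fs/2 = 11 kHz.
60.78 kHz mod fs = 16.78 kHz.
16.78 kHz > fs/2 = 11 kHz, folds to fs − 16.78 kHz = 5.22 kHz.
63.22 kHz mod fs = 19.22 kHz.
19.22 kHz > fs/2 = 11 kHz, folds to fs − 19.22 kHz = 2.78 kHz.
17.38 kHz > fs/2 = 11 kHz, folds to fs − 17.38 kHz = 4.62 kHz.
42.04 kHz mod fs = 20.04 kHz.
20.04 kHz > fs/2 = 11 kHz, folds to fs − 20.04 kHz = 1.96 kHz.
46.78 kHz mod fs = 2.78 kHz.
2.78 kHz ≤ fs/2 = 11 kHz, appears at 2.78 kHz.
46.78 kHz and 63.22 kHz both map to 2.78 kHz.

46.78 kHz, 63.22 kHz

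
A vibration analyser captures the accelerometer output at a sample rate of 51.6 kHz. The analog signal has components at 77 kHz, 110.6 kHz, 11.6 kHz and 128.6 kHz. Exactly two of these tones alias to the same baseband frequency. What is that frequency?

25.4 kHz

fs/2 = 25.8 kHz.
77 kHz mod fs = 25.4 kHz.
25.4 kHz ≤ fs/2 = 25.8 kHz, appears at 25.4 kHz.
110.6 kHz mod fs = 7.4 kHz.
7.4 kHz ≤ fs/2 = 25.8 kHz, appears at 7.4 kHz.
11.6 kHz ≤ fs/2 = 25.8 kHz, passes unchanged.
128.6 kHz mod fs = 25.4 kHz.
25.4 kHz ≤ fs/2 = 25.8 kHz, appears at 25.4 kHz.
77 kHz and 128.6 kHz both map to 25.4 kHz.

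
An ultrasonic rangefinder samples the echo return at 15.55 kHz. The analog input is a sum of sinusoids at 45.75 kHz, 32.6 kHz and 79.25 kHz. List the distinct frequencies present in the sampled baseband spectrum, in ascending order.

fs/2 = 7.775 kHz.
45.75 kHz mod fs = 14.65 kHz.
14.65 kHz > fs/2 = 7.775 kHz, folds to fs − 14.65 kHz = 0.9 kHz.
32.6 kHz mod fs = 1.5 kHz.
1.5 kHz ≤ fs/2 = 7.775 kHz, appears at 1.5 kHz.
79.25 kHz mod fs = 1.5 kHz.
1.5 kHz ≤ fs/2 = 7.775 kHz, appears at 1.5 kHz.
Distinct values: {0.9 kHz, 1.5 kHz}.

0.9 kHz, 1.5 kHz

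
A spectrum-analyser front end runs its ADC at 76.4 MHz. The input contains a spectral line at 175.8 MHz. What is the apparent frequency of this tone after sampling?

175.8 MHz mod fs = 23 MHz.
23 MHz ≤ fs/2 = 38.2 MHz, appears at 23 MHz.

23 MHz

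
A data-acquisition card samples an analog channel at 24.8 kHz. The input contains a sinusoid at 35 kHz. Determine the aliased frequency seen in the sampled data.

35 kHz mod fs = 10.2 kHz.
10.2 kHz ≤ fs/2 = 12.4 kHz, appears at 10.2 kHz.

10.2 kHz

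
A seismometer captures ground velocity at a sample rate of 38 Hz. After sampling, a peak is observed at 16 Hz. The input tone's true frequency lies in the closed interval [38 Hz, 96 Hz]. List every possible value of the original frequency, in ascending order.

54 Hz, 60 Hz, 92 Hz

Frequencies that alias to 16 Hz are k·fs ± 16 Hz for integer k ≥ 0.
k=0: 16 Hz.
k=1: 22 Hz, 54 Hz.
k=2: 60 Hz, 92 Hz.
k=3: 98 Hz, 130 Hz.
Within [38 Hz, 96 Hz]: 54 Hz, 60 Hz, 92 Hz.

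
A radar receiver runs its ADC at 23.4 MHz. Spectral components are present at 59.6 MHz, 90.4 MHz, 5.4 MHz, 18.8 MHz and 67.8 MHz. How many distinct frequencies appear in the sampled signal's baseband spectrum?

5

fs/2 = 11.7 MHz.
59.6 MHz mod fs = 12.8 MHz.
12.8 MHz > fs/2 = 11.7 MHz, folds to fs − 12.8 MHz = 10.6 MHz.
90.4 MHz mod fs = 20.2 MHz.
20.2 MHz > fs/2 = 11.7 MHz, folds to fs − 20.2 MHz = 3.2 MHz.
5.4 MHz ≤ fs/2 = 11.7 MHz, passes unchanged.
18.8 MHz > fs/2 = 11.7 MHz, folds to fs − 18.8 MHz = 4.6 MHz.
67.8 MHz mod fs = 21 MHz.
21 MHz > fs/2 = 11.7 MHz, folds to fs − 21 MHz = 2.4 MHz.
Distinct values: {2.4 MHz, 3.2 MHz, 4.6 MHz, 5.4 MHz, 10.6 MHz} → 5.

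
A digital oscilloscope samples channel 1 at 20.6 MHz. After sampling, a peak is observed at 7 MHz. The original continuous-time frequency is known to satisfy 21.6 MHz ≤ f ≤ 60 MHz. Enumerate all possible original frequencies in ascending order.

Frequencies that alias to 7 MHz are k·fs ± 7 MHz for integer k ≥ 0.
k=0: 7 MHz.
k=1: 13.6 MHz, 27.6 MHz.
k=2: 34.2 MHz, 48.2 MHz.
k=3: 54.8 MHz, 68.8 MHz.
k=4: 75.4 MHz, 89.4 MHz.
Within [21.6 MHz, 60 MHz]: 27.6 MHz, 34.2 MHz, 48.2 MHz, 54.8 MHz.

27.6 MHz, 34.2 MHz, 48.2 MHz, 54.8 MHz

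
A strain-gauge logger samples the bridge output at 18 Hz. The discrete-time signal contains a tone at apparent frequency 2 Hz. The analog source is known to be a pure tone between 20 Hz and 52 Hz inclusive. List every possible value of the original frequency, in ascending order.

20 Hz, 34 Hz, 38 Hz, 52 Hz

Frequencies that alias to 2 Hz are k·fs ± 2 Hz for integer k ≥ 0.
k=0: 2 Hz.
k=1: 16 Hz, 20 Hz.
k=2: 34 Hz, 38 Hz.
k=3: 52 Hz, 56 Hz.
k=4: 70 Hz, 74 Hz.
Within [20 Hz, 52 Hz]: 20 Hz, 34 Hz, 38 Hz, 52 Hz.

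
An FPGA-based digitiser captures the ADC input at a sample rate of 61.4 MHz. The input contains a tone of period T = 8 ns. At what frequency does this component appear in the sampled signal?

T = 8 ns → f = 1/T = 125 MHz.
125 MHz mod fs = 2.2 MHz.
2.2 MHz ≤ fs/2 = 30.7 MHz, appears at 2.2 MHz.

2.2 MHz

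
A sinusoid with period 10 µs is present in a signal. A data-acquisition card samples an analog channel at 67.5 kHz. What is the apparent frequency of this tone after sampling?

T = 10 µs → f = 1/T = 100 kHz.
100 kHz mod fs = 32.5 kHz.
32.5 kHz ≤ fs/2 = 33.75 kHz, appears at 32.5 kHz.

32.5 kHz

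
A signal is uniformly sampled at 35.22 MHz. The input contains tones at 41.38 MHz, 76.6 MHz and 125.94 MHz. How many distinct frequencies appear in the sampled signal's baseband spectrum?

2

fs/2 = 17.61 MHz.
41.38 MHz mod fs = 6.16 MHz.
6.16 MHz ≤ fs/2 = 17.61 MHz, appears at 6.16 MHz.
76.6 MHz mod fs = 6.16 MHz.
6.16 MHz ≤ fs/2 = 17.61 MHz, appears at 6.16 MHz.
125.94 MHz mod fs = 20.28 MHz.
20.28 MHz > fs/2 = 17.61 MHz, folds to fs − 20.28 MHz = 14.94 MHz.
Distinct values: {6.16 MHz, 14.94 MHz} → 2.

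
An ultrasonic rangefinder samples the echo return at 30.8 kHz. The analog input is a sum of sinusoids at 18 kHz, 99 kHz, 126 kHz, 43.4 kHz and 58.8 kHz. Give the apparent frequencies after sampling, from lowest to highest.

2.8 kHz, 6.6 kHz, 12.6 kHz, 12.8 kHz

fs/2 = 15.4 kHz.
18 kHz > fs/2 = 15.4 kHz, folds to fs − 18 kHz = 12.8 kHz.
99 kHz mod fs = 6.6 kHz.
6.6 kHz ≤ fs/2 = 15.4 kHz, appears at 6.6 kHz.
126 kHz mod fs = 2.8 kHz.
2.8 kHz ≤ fs/2 = 15.4 kHz, appears at 2.8 kHz.
43.4 kHz mod fs = 12.6 kHz.
12.6 kHz ≤ fs/2 = 15.4 kHz, appears at 12.6 kHz.
58.8 kHz mod fs = 28 kHz.
28 kHz > fs/2 = 15.4 kHz, folds to fs − 28 kHz = 2.8 kHz.
Distinct values: {2.8 kHz, 6.6 kHz, 12.6 kHz, 12.8 kHz}.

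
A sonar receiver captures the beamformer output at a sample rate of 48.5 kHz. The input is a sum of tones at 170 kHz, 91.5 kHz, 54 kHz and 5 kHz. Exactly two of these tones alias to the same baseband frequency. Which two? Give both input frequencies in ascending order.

54 kHz, 91.5 kHz

fs/2 = 24.25 kHz.
170 kHz mod fs = 24.5 kHz.
24.5 kHz > fs/2 = 24.25 kHz, folds to fs − 24.5 kHz = 24 kHz.
91.5 kHz mod fs = 43 kHz.
43 kHz > fs/2 = 24.25 kHz, folds to fs − 43 kHz = 5.5 kHz.
54 kHz mod fs = 5.5 kHz.
5.5 kHz ≤ fs/2 = 24.25 kHz, appears at 5.5 kHz.
5 kHz ≤ fs/2 = 24.25 kHz, passes unchanged.
54 kHz and 91.5 kHz both map to 5.5 kHz.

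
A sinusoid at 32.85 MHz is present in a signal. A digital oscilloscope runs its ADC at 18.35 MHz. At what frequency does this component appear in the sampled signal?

32.85 MHz mod fs = 14.5 MHz.
14.5 MHz > fs/2 = 9.175 MHz, folds to fs − 14.5 MHz = 3.85 MHz.

3.85 MHz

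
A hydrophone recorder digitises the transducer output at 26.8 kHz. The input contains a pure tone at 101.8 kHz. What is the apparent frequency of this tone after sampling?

101.8 kHz mod fs = 21.4 kHz.
21.4 kHz > fs/2 = 13.4 kHz, folds to fs − 21.4 kHz = 5.4 kHz.

5.4 kHz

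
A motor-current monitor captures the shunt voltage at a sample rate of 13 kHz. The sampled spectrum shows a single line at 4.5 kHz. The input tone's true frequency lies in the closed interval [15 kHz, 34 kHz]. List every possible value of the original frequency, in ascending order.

Frequencies that alias to 4.5 kHz are k·fs ± 4.5 kHz for integer k ≥ 0.
k=0: 4.5 kHz.
k=1: 8.5 kHz, 17.5 kHz.
k=2: 21.5 kHz, 30.5 kHz.
k=3: 34.5 kHz, 43.5 kHz.
Within [15 kHz, 34 kHz]: 17.5 kHz, 21.5 kHz, 30.5 kHz.

17.5 kHz, 21.5 kHz, 30.5 kHz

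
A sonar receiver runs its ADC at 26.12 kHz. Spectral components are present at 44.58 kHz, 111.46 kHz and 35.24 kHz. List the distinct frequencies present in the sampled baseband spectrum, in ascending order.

fs/2 = 13.06 kHz.
44.58 kHz mod fs = 18.46 kHz.
18.46 kHz > fs/2 = 13.06 kHz, folds to fs − 18.46 kHz = 7.66 kHz.
111.46 kHz mod fs = 6.98 kHz.
6.98 kHz ≤ fs/2 = 13.06 kHz, appears at 6.98 kHz.
35.24 kHz mod fs = 9.12 kHz.
9.12 kHz ≤ fs/2 = 13.06 kHz, appears at 9.12 kHz.
Distinct values: {6.98 kHz, 7.66 kHz, 9.12 kHz}.

6.98 kHz, 7.66 kHz, 9.12 kHz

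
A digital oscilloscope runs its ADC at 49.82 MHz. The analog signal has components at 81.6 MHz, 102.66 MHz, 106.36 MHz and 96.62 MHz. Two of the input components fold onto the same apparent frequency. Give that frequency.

fs/2 = 24.91 MHz.
81.6 MHz mod fs = 31.78 MHz.
31.78 MHz > fs/2 = 24.91 MHz, folds to fs − 31.78 MHz = 18.04 MHz.
102.66 MHz mod fs = 3.02 MHz.
3.02 MHz ≤ fs/2 = 24.91 MHz, appears at 3.02 MHz.
106.36 MHz mod fs = 6.72 MHz.
6.72 MHz ≤ fs/2 = 24.91 MHz, appears at 6.72 MHz.
96.62 MHz mod fs = 46.8 MHz.
46.8 MHz > fs/2 = 24.91 MHz, folds to fs − 46.8 MHz = 3.02 MHz.
96.62 MHz and 102.66 MHz both map to 3.02 MHz.

3.02 MHz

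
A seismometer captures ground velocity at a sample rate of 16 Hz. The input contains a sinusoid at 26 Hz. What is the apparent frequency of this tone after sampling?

6 Hz

26 Hz mod fs = 10 Hz.
10 Hz > fs/2 = 8 Hz, folds to fs − 10 Hz = 6 Hz.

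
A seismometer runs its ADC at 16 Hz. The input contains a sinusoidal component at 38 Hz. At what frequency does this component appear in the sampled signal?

6 Hz

38 Hz mod fs = 6 Hz.
6 Hz ≤ fs/2 = 8 Hz, appears at 6 Hz.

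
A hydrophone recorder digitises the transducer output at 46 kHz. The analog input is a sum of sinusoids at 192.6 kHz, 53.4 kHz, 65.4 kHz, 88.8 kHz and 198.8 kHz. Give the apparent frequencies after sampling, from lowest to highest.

3.2 kHz, 7.4 kHz, 8.6 kHz, 14.8 kHz, 19.4 kHz

fs/2 = 23 kHz.
192.6 kHz mod fs = 8.6 kHz.
8.6 kHz ≤ fs/2 = 23 kHz, appears at 8.6 kHz.
53.4 kHz mod fs = 7.4 kHz.
7.4 kHz ≤ fs/2 = 23 kHz, appears at 7.4 kHz.
65.4 kHz mod fs = 19.4 kHz.
19.4 kHz ≤ fs/2 = 23 kHz, appears at 19.4 kHz.
88.8 kHz mod fs = 42.8 kHz.
42.8 kHz > fs/2 = 23 kHz, folds to fs − 42.8 kHz = 3.2 kHz.
198.8 kHz mod fs = 14.8 kHz.
14.8 kHz ≤ fs/2 = 23 kHz, appears at 14.8 kHz.
Distinct values: {3.2 kHz, 7.4 kHz, 8.6 kHz, 14.8 kHz, 19.4 kHz}.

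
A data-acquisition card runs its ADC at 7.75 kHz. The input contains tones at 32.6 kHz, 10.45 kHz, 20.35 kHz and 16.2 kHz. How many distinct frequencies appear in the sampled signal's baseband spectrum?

4

fs/2 = 3.875 kHz.
32.6 kHz mod fs = 1.6 kHz.
1.6 kHz ≤ fs/2 = 3.875 kHz, appears at 1.6 kHz.
10.45 kHz mod fs = 2.7 kHz.
2.7 kHz ≤ fs/2 = 3.875 kHz, appears at 2.7 kHz.
20.35 kHz mod fs = 4.85 kHz.
4.85 kHz > fs/2 = 3.875 kHz, folds to fs − 4.85 kHz = 2.9 kHz.
16.2 kHz mod fs = 0.7 kHz.
0.7 kHz ≤ fs/2 = 3.875 kHz, appears at 0.7 kHz.
Distinct values: {0.7 kHz, 1.6 kHz, 2.7 kHz, 2.9 kHz} → 4.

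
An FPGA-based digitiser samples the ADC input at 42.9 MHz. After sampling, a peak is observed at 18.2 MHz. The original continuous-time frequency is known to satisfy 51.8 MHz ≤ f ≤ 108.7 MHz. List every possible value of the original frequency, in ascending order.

Frequencies that alias to 18.2 MHz are k·fs ± 18.2 MHz for integer k ≥ 0.
k=0: 18.2 MHz.
k=1: 24.7 MHz, 61.1 MHz.
k=2: 67.6 MHz, 104 MHz.
k=3: 110.5 MHz, 146.9 MHz.
Within [51.8 MHz, 108.7 MHz]: 61.1 MHz, 67.6 MHz, 104 MHz.

61.1 MHz, 67.6 MHz, 104 MHz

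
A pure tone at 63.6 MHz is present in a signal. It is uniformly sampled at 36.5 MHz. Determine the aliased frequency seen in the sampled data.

63.6 MHz mod fs = 27.1 MHz.
27.1 MHz > fs/2 = 18.25 MHz, folds to fs − 27.1 MHz = 9.4 MHz.

9.4 MHz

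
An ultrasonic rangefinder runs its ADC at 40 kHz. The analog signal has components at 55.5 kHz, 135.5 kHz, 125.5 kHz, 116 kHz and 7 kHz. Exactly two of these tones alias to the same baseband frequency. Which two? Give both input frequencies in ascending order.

55.5 kHz, 135.5 kHz

fs/2 = 20 kHz.
55.5 kHz mod fs = 15.5 kHz.
15.5 kHz ≤ fs/2 = 20 kHz, appears at 15.5 kHz.
135.5 kHz mod fs = 15.5 kHz.
15.5 kHz ≤ fs/2 = 20 kHz, appears at 15.5 kHz.
125.5 kHz mod fs = 5.5 kHz.
5.5 kHz ≤ fs/2 = 20 kHz, appears at 5.5 kHz.
116 kHz mod fs = 36 kHz.
36 kHz > fs/2 = 20 kHz, folds to fs − 36 kHz = 4 kHz.
7 kHz ≤ fs/2 = 20 kHz, passes unchanged.
55.5 kHz and 135.5 kHz both map to 15.5 kHz.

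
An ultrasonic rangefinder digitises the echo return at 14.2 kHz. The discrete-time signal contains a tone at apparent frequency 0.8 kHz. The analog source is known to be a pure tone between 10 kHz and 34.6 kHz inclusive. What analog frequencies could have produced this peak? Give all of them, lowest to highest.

13.4 kHz, 15 kHz, 27.6 kHz, 29.2 kHz

Frequencies that alias to 0.8 kHz are k·fs ± 0.8 kHz for integer k ≥ 0.
k=0: 0.8 kHz.
k=1: 13.4 kHz, 15 kHz.
k=2: 27.6 kHz, 29.2 kHz.
k=3: 41.8 kHz, 43.4 kHz.
Within [10 kHz, 34.6 kHz]: 13.4 kHz, 15 kHz, 27.6 kHz, 29.2 kHz.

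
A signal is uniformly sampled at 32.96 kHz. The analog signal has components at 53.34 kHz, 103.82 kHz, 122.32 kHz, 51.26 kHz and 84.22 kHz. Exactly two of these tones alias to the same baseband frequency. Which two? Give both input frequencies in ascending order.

51.26 kHz, 84.22 kHz

fs/2 = 16.48 kHz.
53.34 kHz mod fs = 20.38 kHz.
20.38 kHz > fs/2 = 16.48 kHz, folds to fs − 20.38 kHz = 12.58 kHz.
103.82 kHz mod fs = 4.94 kHz.
4.94 kHz ≤ fs/2 = 16.48 kHz, appears at 4.94 kHz.
122.32 kHz mod fs = 23.44 kHz.
23.44 kHz > fs/2 = 16.48 kHz, folds to fs − 23.44 kHz = 9.52 kHz.
51.26 kHz mod fs = 18.3 kHz.
18.3 kHz > fs/2 = 16.48 kHz, folds to fs − 18.3 kHz = 14.66 kHz.
84.22 kHz mod fs = 18.3 kHz.
18.3 kHz > fs/2 = 16.48 kHz, folds to fs − 18.3 kHz = 14.66 kHz.
51.26 kHz and 84.22 kHz both map to 14.66 kHz.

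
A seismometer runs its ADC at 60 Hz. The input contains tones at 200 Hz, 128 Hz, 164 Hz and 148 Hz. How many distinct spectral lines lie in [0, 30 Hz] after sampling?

fs/2 = 30 Hz.
200 Hz mod fs = 20 Hz.
20 Hz ≤ fs/2 = 30 Hz, appears at 20 Hz.
128 Hz mod fs = 8 Hz.
8 Hz ≤ fs/2 = 30 Hz, appears at 8 Hz.
164 Hz mod fs = 44 Hz.
44 Hz > fs/2 = 30 Hz, folds to fs − 44 Hz = 16 Hz.
148 Hz mod fs = 28 Hz.
28 Hz ≤ fs/2 = 30 Hz, appears at 28 Hz.
Distinct values: {8 Hz, 16 Hz, 20 Hz, 28 Hz} → 4.

4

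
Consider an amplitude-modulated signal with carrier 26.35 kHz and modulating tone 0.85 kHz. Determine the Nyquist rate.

54.4 kHz

AM sidebands sit at fc ± fm = 25.5 kHz and 27.2 kHz.
Highest-frequency component: 27.2 kHz.
Nyquist rate = 2 × 27.2 kHz = 54.4 kHz.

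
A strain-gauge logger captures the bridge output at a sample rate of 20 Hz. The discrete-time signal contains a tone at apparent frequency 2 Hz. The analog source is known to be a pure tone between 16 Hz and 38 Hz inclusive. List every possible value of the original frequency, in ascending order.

18 Hz, 22 Hz, 38 Hz

Frequencies that alias to 2 Hz are k·fs ± 2 Hz for integer k ≥ 0.
k=0: 2 Hz.
k=1: 18 Hz, 22 Hz.
k=2: 38 Hz, 42 Hz.
k=3: 58 Hz, 62 Hz.
Within [16 Hz, 38 Hz]: 18 Hz, 22 Hz, 38 Hz.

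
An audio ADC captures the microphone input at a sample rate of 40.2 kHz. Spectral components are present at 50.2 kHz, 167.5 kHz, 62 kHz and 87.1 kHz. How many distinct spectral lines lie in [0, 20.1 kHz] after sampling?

3

fs/2 = 20.1 kHz.
50.2 kHz mod fs = 10 kHz.
10 kHz ≤ fs/2 = 20.1 kHz, appears at 10 kHz.
167.5 kHz mod fs = 6.7 kHz.
6.7 kHz ≤ fs/2 = 20.1 kHz, appears at 6.7 kHz.
62 kHz mod fs = 21.8 kHz.
21.8 kHz > fs/2 = 20.1 kHz, folds to fs − 21.8 kHz = 18.4 kHz.
87.1 kHz mod fs = 6.7 kHz.
6.7 kHz ≤ fs/2 = 20.1 kHz, appears at 6.7 kHz.
Distinct values: {6.7 kHz, 10 kHz, 18.4 kHz} → 3.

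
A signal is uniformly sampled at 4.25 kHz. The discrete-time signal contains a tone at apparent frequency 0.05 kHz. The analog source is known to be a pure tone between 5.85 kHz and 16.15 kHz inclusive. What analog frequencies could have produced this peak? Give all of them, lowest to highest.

Frequencies that alias to 0.05 kHz are k·fs ± 0.05 kHz for integer k ≥ 0.
k=0: 0.05 kHz.
k=1: 4.2 kHz, 4.3 kHz.
k=2: 8.45 kHz, 8.55 kHz.
k=3: 12.7 kHz, 12.8 kHz.
k=4: 16.95 kHz, 17.05 kHz.
Within [5.85 kHz, 16.15 kHz]: 8.45 kHz, 8.55 kHz, 12.7 kHz, 12.8 kHz.

8.45 kHz, 8.55 kHz, 12.7 kHz, 12.8 kHz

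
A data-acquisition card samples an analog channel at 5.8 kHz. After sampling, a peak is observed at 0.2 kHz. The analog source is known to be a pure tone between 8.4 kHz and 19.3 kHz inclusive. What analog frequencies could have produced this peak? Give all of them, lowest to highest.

Frequencies that alias to 0.2 kHz are k·fs ± 0.2 kHz for integer k ≥ 0.
k=0: 0.2 kHz.
k=1: 5.6 kHz, 6 kHz.
k=2: 11.4 kHz, 11.8 kHz.
k=3: 17.2 kHz, 17.6 kHz.
k=4: 23 kHz, 23.4 kHz.
Within [8.4 kHz, 19.3 kHz]: 11.4 kHz, 11.8 kHz, 17.2 kHz, 17.6 kHz.

11.4 kHz, 11.8 kHz, 17.2 kHz, 17.6 kHz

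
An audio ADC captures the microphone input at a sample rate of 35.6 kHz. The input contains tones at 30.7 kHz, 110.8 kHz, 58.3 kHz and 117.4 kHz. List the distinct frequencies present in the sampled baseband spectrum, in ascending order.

fs/2 = 17.8 kHz.
30.7 kHz > fs/2 = 17.8 kHz, folds to fs − 30.7 kHz = 4.9 kHz.
110.8 kHz mod fs = 4 kHz.
4 kHz ≤ fs/2 = 17.8 kHz, appears at 4 kHz.
58.3 kHz mod fs = 22.7 kHz.
22.7 kHz > fs/2 = 17.8 kHz, folds to fs − 22.7 kHz = 12.9 kHz.
117.4 kHz mod fs = 10.6 kHz.
10.6 kHz ≤ fs/2 = 17.8 kHz, appears at 10.6 kHz.
Distinct values: {4 kHz, 4.9 kHz, 10.6 kHz, 12.9 kHz}.

4 kHz, 4.9 kHz, 10.6 kHz, 12.9 kHz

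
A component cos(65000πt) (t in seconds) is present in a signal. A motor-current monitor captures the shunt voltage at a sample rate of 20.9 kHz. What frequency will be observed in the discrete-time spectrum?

9.3 kHz

ω = 65000π rad/s → f = ω/(2π) = 32500 Hz = 32.5 kHz.
32.5 kHz mod fs = 11.6 kHz.
11.6 kHz > fs/2 = 10.45 kHz, folds to fs − 11.6 kHz = 9.3 kHz.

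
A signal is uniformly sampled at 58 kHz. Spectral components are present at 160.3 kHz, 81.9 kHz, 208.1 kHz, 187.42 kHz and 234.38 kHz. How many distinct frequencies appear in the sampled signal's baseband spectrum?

4

fs/2 = 29 kHz.
160.3 kHz mod fs = 44.3 kHz.
44.3 kHz > fs/2 = 29 kHz, folds to fs − 44.3 kHz = 13.7 kHz.
81.9 kHz mod fs = 23.9 kHz.
23.9 kHz ≤ fs/2 = 29 kHz, appears at 23.9 kHz.
208.1 kHz mod fs = 34.1 kHz.
34.1 kHz > fs/2 = 29 kHz, folds to fs − 34.1 kHz = 23.9 kHz.
187.42 kHz mod fs = 13.42 kHz.
13.42 kHz ≤ fs/2 = 29 kHz, appears at 13.42 kHz.
234.38 kHz mod fs = 2.38 kHz.
2.38 kHz ≤ fs/2 = 29 kHz, appears at 2.38 kHz.
Distinct values: {2.38 kHz, 13.42 kHz, 13.7 kHz, 23.9 kHz} → 4.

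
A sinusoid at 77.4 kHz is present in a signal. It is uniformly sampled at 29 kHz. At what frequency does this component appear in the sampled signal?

9.6 kHz

77.4 kHz mod fs = 19.4 kHz.
19.4 kHz > fs/2 = 14.5 kHz, folds to fs − 19.4 kHz = 9.6 kHz.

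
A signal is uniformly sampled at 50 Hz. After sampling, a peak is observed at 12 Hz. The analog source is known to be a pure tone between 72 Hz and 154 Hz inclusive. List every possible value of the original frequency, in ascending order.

Frequencies that alias to 12 Hz are k·fs ± 12 Hz for integer k ≥ 0.
k=0: 12 Hz.
k=1: 38 Hz, 62 Hz.
k=2: 88 Hz, 112 Hz.
k=3: 138 Hz, 162 Hz.
k=4: 188 Hz, 212 Hz.
Within [72 Hz, 154 Hz]: 88 Hz, 112 Hz, 138 Hz.

88 Hz, 112 Hz, 138 Hz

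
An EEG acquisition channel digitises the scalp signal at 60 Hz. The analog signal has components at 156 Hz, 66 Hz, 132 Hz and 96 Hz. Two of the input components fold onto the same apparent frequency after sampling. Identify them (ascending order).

96 Hz, 156 Hz

fs/2 = 30 Hz.
156 Hz mod fs = 36 Hz.
36 Hz > fs/2 = 30 Hz, folds to fs − 36 Hz = 24 Hz.
66 Hz mod fs = 6 Hz.
6 Hz ≤ fs/2 = 30 Hz, appears at 6 Hz.
132 Hz mod fs = 12 Hz.
12 Hz ≤ fs/2 = 30 Hz, appears at 12 Hz.
96 Hz mod fs = 36 Hz.
36 Hz > fs/2 = 30 Hz, folds to fs − 36 Hz = 24 Hz.
96 Hz and 156 Hz both map to 24 Hz.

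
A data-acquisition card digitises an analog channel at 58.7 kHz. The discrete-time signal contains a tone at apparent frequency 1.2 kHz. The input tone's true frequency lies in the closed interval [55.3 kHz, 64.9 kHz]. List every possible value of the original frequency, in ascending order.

Frequencies that alias to 1.2 kHz are k·fs ± 1.2 kHz for integer k ≥ 0.
k=0: 1.2 kHz.
k=1: 57.5 kHz, 59.9 kHz.
k=2: 116.2 kHz, 118.6 kHz.
Within [55.3 kHz, 64.9 kHz]: 57.5 kHz, 59.9 kHz.

57.5 kHz, 59.9 kHz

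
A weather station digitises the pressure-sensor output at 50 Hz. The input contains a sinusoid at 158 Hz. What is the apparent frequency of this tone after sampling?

158 Hz mod fs = 8 Hz.
8 Hz ≤ fs/2 = 25 Hz, appears at 8 Hz.

8 Hz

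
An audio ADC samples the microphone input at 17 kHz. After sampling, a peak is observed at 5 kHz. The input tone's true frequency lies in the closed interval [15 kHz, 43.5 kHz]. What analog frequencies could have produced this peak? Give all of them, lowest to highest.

22 kHz, 29 kHz, 39 kHz

Frequencies that alias to 5 kHz are k·fs ± 5 kHz for integer k ≥ 0.
k=0: 5 kHz.
k=1: 12 kHz, 22 kHz.
k=2: 29 kHz, 39 kHz.
k=3: 46 kHz, 56 kHz.
Within [15 kHz, 43.5 kHz]: 22 kHz, 29 kHz, 39 kHz.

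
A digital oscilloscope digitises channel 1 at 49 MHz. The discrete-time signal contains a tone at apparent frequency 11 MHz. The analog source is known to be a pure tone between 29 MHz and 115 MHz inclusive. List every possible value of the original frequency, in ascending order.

Frequencies that alias to 11 MHz are k·fs ± 11 MHz for integer k ≥ 0.
k=0: 11 MHz.
k=1: 38 MHz, 60 MHz.
k=2: 87 MHz, 109 MHz.
k=3: 136 MHz, 158 MHz.
Within [29 MHz, 115 MHz]: 38 MHz, 60 MHz, 87 MHz, 109 MHz.

38 MHz, 60 MHz, 87 MHz, 109 MHz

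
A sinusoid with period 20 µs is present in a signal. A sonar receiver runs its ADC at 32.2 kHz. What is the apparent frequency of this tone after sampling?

T = 20 µs → f = 1/T = 50 kHz.
50 kHz mod fs = 17.8 kHz.
17.8 kHz > fs/2 = 16.1 kHz, folds to fs − 17.8 kHz = 14.4 kHz.

14.4 kHz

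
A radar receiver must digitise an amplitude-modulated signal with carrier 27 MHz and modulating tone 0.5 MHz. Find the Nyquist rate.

AM sidebands sit at fc ± fm = 26.5 MHz and 27.5 MHz.
Highest-frequency component: 27.5 MHz.
Nyquist rate = 2 × 27.5 MHz = 55 MHz.

55 MHz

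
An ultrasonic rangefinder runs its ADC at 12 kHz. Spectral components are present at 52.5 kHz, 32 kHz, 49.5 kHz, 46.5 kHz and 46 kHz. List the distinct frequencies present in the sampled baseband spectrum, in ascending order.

fs/2 = 6 kHz.
52.5 kHz mod fs = 4.5 kHz.
4.5 kHz ≤ fs/2 = 6 kHz, appears at 4.5 kHz.
32 kHz mod fs = 8 kHz.
8 kHz > fs/2 = 6 kHz, folds to fs − 8 kHz = 4 kHz.
49.5 kHz mod fs = 1.5 kHz.
1.5 kHz ≤ fs/2 = 6 kHz, appears at 1.5 kHz.
46.5 kHz mod fs = 10.5 kHz.
10.5 kHz > fs/2 = 6 kHz, folds to fs − 10.5 kHz = 1.5 kHz.
46 kHz mod fs = 10 kHz.
10 kHz > fs/2 = 6 kHz, folds to fs − 10 kHz = 2 kHz.
Distinct values: {1.5 kHz, 2 kHz, 4 kHz, 4.5 kHz}.

1.5 kHz, 2 kHz, 4 kHz, 4.5 kHz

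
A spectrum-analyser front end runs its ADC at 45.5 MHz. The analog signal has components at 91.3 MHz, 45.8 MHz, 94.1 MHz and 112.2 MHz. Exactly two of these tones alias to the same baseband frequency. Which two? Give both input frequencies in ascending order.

fs/2 = 22.75 MHz.
91.3 MHz mod fs = 0.3 MHz.
0.3 MHz ≤ fs/2 = 22.75 MHz, appears at 0.3 MHz.
45.8 MHz mod fs = 0.3 MHz.
0.3 MHz ≤ fs/2 = 22.75 MHz, appears at 0.3 MHz.
94.1 MHz mod fs = 3.1 MHz.
3.1 MHz ≤ fs/2 = 22.75 MHz, appears at 3.1 MHz.
112.2 MHz mod fs = 21.2 MHz.
21.2 MHz ≤ fs/2 = 22.75 MHz, appears at 21.2 MHz.
45.8 MHz and 91.3 MHz both map to 0.3 MHz.

45.8 MHz, 91.3 MHz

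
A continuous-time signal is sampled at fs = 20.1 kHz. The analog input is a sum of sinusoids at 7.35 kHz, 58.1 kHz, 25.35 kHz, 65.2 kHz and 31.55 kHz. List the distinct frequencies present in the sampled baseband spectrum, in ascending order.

2.2 kHz, 4.9 kHz, 5.25 kHz, 7.35 kHz, 8.65 kHz

fs/2 = 10.05 kHz.
7.35 kHz ≤ fs/2 = 10.05 kHz, passes unchanged.
58.1 kHz mod fs = 17.9 kHz.
17.9 kHz > fs/2 = 10.05 kHz, folds to fs − 17.9 kHz = 2.2 kHz.
25.35 kHz mod fs = 5.25 kHz.
5.25 kHz ≤ fs/2 = 10.05 kHz, appears at 5.25 kHz.
65.2 kHz mod fs = 4.9 kHz.
4.9 kHz ≤ fs/2 = 10.05 kHz, appears at 4.9 kHz.
31.55 kHz mod fs = 11.45 kHz.
11.45 kHz > fs/2 = 10.05 kHz, folds to fs − 11.45 kHz = 8.65 kHz.
Distinct values: {2.2 kHz, 4.9 kHz, 5.25 kHz, 7.35 kHz, 8.65 kHz}.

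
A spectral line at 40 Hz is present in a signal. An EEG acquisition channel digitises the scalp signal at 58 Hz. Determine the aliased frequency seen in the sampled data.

18 Hz

40 Hz > fs/2 = 29 Hz, folds to fs − 40 Hz = 18 Hz.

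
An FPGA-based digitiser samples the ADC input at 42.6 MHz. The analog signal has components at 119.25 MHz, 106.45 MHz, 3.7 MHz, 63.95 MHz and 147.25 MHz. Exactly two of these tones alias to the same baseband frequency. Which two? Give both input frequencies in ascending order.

63.95 MHz, 106.45 MHz

fs/2 = 21.3 MHz.
119.25 MHz mod fs = 34.05 MHz.
34.05 MHz > fs/2 = 21.3 MHz, folds to fs − 34.05 MHz = 8.55 MHz.
106.45 MHz mod fs = 21.25 MHz.
21.25 MHz ≤ fs/2 = 21.3 MHz, appears at 21.25 MHz.
3.7 MHz ≤ fs/2 = 21.3 MHz, passes unchanged.
63.95 MHz mod fs = 21.35 MHz.
21.35 MHz > fs/2 = 21.3 MHz, folds to fs − 21.35 MHz = 21.25 MHz.
147.25 MHz mod fs = 19.45 MHz.
19.45 MHz ≤ fs/2 = 21.3 MHz, appears at 19.45 MHz.
63.95 MHz and 106.45 MHz both map to 21.25 MHz.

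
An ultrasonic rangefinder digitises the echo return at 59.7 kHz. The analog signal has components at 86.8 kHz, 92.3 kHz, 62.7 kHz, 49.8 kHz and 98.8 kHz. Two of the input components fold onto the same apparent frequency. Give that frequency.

27.1 kHz

fs/2 = 29.85 kHz.
86.8 kHz mod fs = 27.1 kHz.
27.1 kHz ≤ fs/2 = 29.85 kHz, appears at 27.1 kHz.
92.3 kHz mod fs = 32.6 kHz.
32.6 kHz > fs/2 = 29.85 kHz, folds to fs − 32.6 kHz = 27.1 kHz.
62.7 kHz mod fs = 3 kHz.
3 kHz ≤ fs/2 = 29.85 kHz, appears at 3 kHz.
49.8 kHz > fs/2 = 29.85 kHz, folds to fs − 49.8 kHz = 9.9 kHz.
98.8 kHz mod fs = 39.1 kHz.
39.1 kHz > fs/2 = 29.85 kHz, folds to fs − 39.1 kHz = 20.6 kHz.
86.8 kHz and 92.3 kHz both map to 27.1 kHz.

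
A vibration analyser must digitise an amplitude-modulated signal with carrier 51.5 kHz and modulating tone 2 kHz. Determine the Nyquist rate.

AM sidebands sit at fc ± fm = 49.5 kHz and 53.5 kHz.
Highest-frequency component: 53.5 kHz.
Nyquist rate = 2 × 53.5 kHz = 107 kHz.

107 kHz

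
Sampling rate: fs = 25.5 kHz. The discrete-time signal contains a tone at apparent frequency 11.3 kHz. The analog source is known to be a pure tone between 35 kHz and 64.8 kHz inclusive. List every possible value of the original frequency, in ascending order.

36.8 kHz, 39.7 kHz, 62.3 kHz

Frequencies that alias to 11.3 kHz are k·fs ± 11.3 kHz for integer k ≥ 0.
k=0: 11.3 kHz.
k=1: 14.2 kHz, 36.8 kHz.
k=2: 39.7 kHz, 62.3 kHz.
k=3: 65.2 kHz, 87.8 kHz.
Within [35 kHz, 64.8 kHz]: 36.8 kHz, 39.7 kHz, 62.3 kHz.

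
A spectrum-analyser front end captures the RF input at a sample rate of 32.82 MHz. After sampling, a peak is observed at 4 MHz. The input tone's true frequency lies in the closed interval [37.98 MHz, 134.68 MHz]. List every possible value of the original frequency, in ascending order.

61.64 MHz, 69.64 MHz, 94.46 MHz, 102.46 MHz, 127.28 MHz

Frequencies that alias to 4 MHz are k·fs ± 4 MHz for integer k ≥ 0.
k=0: 4 MHz.
k=1: 28.82 MHz, 36.82 MHz.
k=2: 61.64 MHz, 69.64 MHz.
k=3: 94.46 MHz, 102.46 MHz.
k=4: 127.28 MHz, 135.28 MHz.
k=5: 160.1 MHz, 168.1 MHz.
Within [37.98 MHz, 134.68 MHz]: 61.64 MHz, 69.64 MHz, 94.46 MHz, 102.46 MHz, 127.28 MHz.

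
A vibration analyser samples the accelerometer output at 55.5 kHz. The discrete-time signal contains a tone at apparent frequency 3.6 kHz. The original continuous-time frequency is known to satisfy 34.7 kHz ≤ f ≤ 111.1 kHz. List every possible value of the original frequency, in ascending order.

Frequencies that alias to 3.6 kHz are k·fs ± 3.6 kHz for integer k ≥ 0.
k=0: 3.6 kHz.
k=1: 51.9 kHz, 59.1 kHz.
k=2: 107.4 kHz, 114.6 kHz.
k=3: 162.9 kHz, 170.1 kHz.
Within [34.7 kHz, 111.1 kHz]: 51.9 kHz, 59.1 kHz, 107.4 kHz.

51.9 kHz, 59.1 kHz, 107.4 kHz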